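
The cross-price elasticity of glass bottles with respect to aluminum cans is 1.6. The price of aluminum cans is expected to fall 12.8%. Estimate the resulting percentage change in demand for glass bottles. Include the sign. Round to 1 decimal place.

-20.5%

%ΔQ ≈ ε × %ΔP of aluminum cans = 1.6 × (-12.8%) = -20.5%.
Demand for glass bottles falls by about 20.5%.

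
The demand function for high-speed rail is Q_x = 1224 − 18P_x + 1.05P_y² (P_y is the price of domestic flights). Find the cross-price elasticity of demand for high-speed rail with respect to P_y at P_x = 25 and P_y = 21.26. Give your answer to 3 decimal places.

At P_x = 25 and P_y = 21.26: Q_x = 1248.587.
∂Q_x/∂P_y = 2.1P_y = 2.1(21.26) = 44.6460.
ε = (∂Q_x/∂P_y)(P_y/Q_x) = 44.6460 × (21.26/1248.587) ≈ 0.760.
ε > 0: substitutes.

0.760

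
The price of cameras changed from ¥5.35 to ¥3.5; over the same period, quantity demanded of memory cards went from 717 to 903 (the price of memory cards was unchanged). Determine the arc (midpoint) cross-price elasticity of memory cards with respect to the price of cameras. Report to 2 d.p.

ΔQ_A = 903 − 717 = 186; ΔP_B = 3.5 − 5.35 = -1.85.
Midpoints: Q̄_A = 810.0, P̄_B = 4.42.
ε = (ΔQ_A/Q̄_A)/(ΔP_B/P̄_B) = (186/810.0)/(-1.85/4.42) ≈ -0.55.
ε < 0: memory cards and cameras are complements.

-0.55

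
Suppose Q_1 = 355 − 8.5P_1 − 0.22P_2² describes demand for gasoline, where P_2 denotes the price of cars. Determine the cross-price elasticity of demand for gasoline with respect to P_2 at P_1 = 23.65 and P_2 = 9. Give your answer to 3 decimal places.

At P_1 = 23.65 and P_2 = 9: Q_1 = 136.155.
∂Q_1/∂P_2 = -0.44P_2 = -0.44(9) = -3.9600.
ε = (∂Q_1/∂P_2)(P_2/Q_1) = -3.9600 × (9/136.155) ≈ -0.262.

-0.262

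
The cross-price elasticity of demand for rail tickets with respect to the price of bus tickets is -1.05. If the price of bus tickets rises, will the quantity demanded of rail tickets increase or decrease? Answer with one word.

decrease

ε < 0 and the price of bus tickets rises, so the quantity of rail tickets moves in the opposite direction: it decreases.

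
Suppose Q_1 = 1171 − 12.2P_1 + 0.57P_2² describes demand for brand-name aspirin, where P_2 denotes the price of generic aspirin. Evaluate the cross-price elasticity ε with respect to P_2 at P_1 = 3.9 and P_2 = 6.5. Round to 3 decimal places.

0.042

At P_1 = 3.9 and P_2 = 6.5: Q_1 = 1147.503.
∂Q_1/∂P_2 = 1.14P_2 = 1.14(6.5) = 7.4100.
ε = (∂Q_1/∂P_2)(P_2/Q_1) = 7.4100 × (6.5/1147.503) ≈ 0.042.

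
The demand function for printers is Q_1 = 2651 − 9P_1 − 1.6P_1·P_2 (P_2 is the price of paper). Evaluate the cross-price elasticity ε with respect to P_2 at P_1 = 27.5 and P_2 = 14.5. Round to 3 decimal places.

At P_1 = 27.5 and P_2 = 14.5: Q_1 = 1765.5.
∂Q_1/∂P_2 = -1.6P_1 = -1.6(27.5) = -44.0000.
ε = (∂Q_1/∂P_2)(P_2/Q_1) = -44.0000 × (14.5/1765.5) ≈ -0.361.
ε < 0: complements.

-0.361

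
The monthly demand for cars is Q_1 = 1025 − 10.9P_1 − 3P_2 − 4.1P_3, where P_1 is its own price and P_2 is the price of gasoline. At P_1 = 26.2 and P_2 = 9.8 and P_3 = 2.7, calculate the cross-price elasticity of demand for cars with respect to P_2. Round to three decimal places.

At P_1 = 26.2 and P_2 = 9.8 and P_3 = 2.7: Q_1 = 698.95.
∂Q_1/∂P_2 = -3.
ε = (∂Q_1/∂P_2)(P_2/Q_1) = -3 × (9.8/698.95) ≈ -0.042.
Since ε < 0, cars and gasoline are complements.

-0.042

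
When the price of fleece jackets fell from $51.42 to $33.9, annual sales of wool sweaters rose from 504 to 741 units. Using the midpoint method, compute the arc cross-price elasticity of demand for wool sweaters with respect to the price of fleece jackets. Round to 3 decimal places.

-0.927

ΔQ_A = 741 − 504 = 237; ΔP_B = 33.9 − 51.42 = -17.52.
Midpoints: Q̄_A = 622.5, P̄_B = 42.66.
ε = (ΔQ_A/Q̄_A)/(ΔP_B/P̄_B) = (237/622.5)/(-17.52/42.66) ≈ -0.927.
ε < 0: wool sweaters and fleece jackets are complements.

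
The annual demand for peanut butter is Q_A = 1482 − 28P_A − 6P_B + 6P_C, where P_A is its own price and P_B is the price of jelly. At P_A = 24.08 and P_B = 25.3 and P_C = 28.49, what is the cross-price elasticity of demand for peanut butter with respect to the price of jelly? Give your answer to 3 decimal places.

-0.184

At P_A = 24.08 and P_B = 25.3 and P_C = 28.49: Q_A = 826.9.
∂Q_A/∂P_B = -6.
ε = (∂Q_A/∂P_B)(P_B/Q_A) = -6 × (25.3/826.9) ≈ -0.184.
Since ε < 0, peanut butter and jelly are complements.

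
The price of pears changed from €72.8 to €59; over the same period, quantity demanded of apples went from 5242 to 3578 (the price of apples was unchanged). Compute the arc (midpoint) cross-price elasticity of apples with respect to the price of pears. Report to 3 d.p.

ΔQ_A = 3578 − 5242 = -1664; ΔP_B = 59 − 72.8 = -13.8.
Midpoints: Q̄_A = 4410.0, P̄_B = 65.90.
ε = (ΔQ_A/Q̄_A)/(ΔP_B/P̄_B) = (-1664/4410.0)/(-13.8/65.90) ≈ 1.802.
ε > 0: apples and pears are substitutes.

1.802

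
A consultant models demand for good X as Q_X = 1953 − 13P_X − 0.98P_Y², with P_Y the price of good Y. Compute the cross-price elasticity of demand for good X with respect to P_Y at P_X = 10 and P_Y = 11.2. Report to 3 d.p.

-0.145

At P_X = 10 and P_Y = 11.2: Q_X = 1700.069.
∂Q_X/∂P_Y = -1.96P_Y = -1.96(11.2) = -21.9520.
ε = (∂Q_X/∂P_Y)(P_Y/Q_X) = -21.9520 × (11.2/1700.069) ≈ -0.145.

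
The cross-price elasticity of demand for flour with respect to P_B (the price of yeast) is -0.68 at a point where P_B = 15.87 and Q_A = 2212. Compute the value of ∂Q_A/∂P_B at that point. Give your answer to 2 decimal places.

-94.78

ε = (∂Q_A/∂P_B)·(P_B/Q_A) ⇒ ∂Q_A/∂P_B = ε·Q_A/P_B = -0.68 × 2212/15.87 ≈ -94.78.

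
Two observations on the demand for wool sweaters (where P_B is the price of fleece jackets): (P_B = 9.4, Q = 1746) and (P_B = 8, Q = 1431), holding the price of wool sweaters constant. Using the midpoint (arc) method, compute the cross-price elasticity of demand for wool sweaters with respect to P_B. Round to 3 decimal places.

ΔQ_A = 1431 − 1746 = -315; ΔP_B = 8 − 9.4 = -1.4.
Midpoints: Q̄_A = 1588.5, P̄_B = 8.70.
ε = (ΔQ_A/Q̄_A)/(ΔP_B/P̄_B) = (-315/1588.5)/(-1.4/8.70) ≈ 1.232.
ε > 0: wool sweaters and fleece jackets are substitutes.

1.232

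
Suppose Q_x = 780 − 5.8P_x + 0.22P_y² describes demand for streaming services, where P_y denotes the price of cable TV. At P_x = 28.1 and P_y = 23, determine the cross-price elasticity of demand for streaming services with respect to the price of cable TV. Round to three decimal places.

0.317

At P_x = 28.1 and P_y = 23: Q_x = 733.4.
∂Q_x/∂P_y = 0.44P_y = 0.44(23) = 10.1200.
ε = (∂Q_x/∂P_y)(P_y/Q_x) = 10.1200 × (23/733.4) ≈ 0.317.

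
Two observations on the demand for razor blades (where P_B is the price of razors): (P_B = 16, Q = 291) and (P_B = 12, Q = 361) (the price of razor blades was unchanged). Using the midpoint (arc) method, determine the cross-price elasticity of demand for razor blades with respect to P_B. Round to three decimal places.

-0.752

ΔQ_A = 361 − 291 = 70; ΔP_B = 12 − 16 = -4.
Midpoints: Q̄_A = 326.0, P̄_B = 14.00.
ε = (ΔQ_A/Q̄_A)/(ΔP_B/P̄_B) = (70/326.0)/(-4/14.00) ≈ -0.752.
ε < 0: razor blades and razors are complements.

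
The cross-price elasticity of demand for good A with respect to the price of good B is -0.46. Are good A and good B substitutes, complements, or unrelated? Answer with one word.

ε = -0.46 < 0, so a higher price of good B lowers demand for good A: complements.

complements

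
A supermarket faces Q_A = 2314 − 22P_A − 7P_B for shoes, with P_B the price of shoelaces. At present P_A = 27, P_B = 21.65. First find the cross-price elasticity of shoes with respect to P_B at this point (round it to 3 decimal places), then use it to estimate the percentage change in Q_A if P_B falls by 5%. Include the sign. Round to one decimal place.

0.5%

At P_A = 27, P_B = 21.65: Q_A = 1568.45.
∂Q_A/∂P_B = -7.
ε = (∂Q_A/∂P_B)(P_B/Q_A) = -7.0000 × 21.65/1568.45 ≈ -0.097.
%ΔQ_A ≈ ε × %ΔP_B = -0.097 × (-5%) = 0.5%.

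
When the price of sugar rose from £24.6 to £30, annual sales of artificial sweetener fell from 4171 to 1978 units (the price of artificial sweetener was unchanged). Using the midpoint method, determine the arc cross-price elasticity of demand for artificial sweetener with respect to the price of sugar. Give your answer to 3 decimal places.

ΔQ_A = 1978 − 4171 = -2193; ΔP_B = 30 − 24.6 = 5.4.
Midpoints: Q̄_A = 3074.5, P̄_B = 27.30.
ε = (ΔQ_A/Q̄_A)/(ΔP_B/P̄_B) = (-2193/3074.5)/(5.4/27.30) ≈ -3.606.

-3.606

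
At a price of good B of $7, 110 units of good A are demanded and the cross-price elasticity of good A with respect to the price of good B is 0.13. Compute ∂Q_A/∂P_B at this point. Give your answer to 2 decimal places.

ε = (∂Q_A/∂P_B)·(P_B/Q_A) ⇒ ∂Q_A/∂P_B = ε·Q_A/P_B = 0.13 × 110/7 ≈ 2.04.

2.04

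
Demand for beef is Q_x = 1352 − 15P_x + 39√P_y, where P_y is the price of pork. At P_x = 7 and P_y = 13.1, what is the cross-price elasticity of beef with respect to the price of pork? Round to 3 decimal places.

At P_x = 7 and P_y = 13.1: Q_x = 1388.156.
∂Q_x/∂P_y = 39/(2√P_y) = 39/(2√13.1) = 5.3876.
ε = (∂Q_x/∂P_y)(P_y/Q_x) = 5.3876 × (13.1/1388.156) ≈ 0.051.
ε > 0: substitutes.

0.051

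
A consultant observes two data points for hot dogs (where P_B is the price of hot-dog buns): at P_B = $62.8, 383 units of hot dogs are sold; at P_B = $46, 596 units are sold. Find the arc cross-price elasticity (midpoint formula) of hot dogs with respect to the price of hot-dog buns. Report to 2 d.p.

-1.41

ΔQ_A = 596 − 383 = 213; ΔP_B = 46 − 62.8 = -16.8.
Midpoints: Q̄_A = 489.5, P̄_B = 54.40.
ε = (ΔQ_A/Q̄_A)/(ΔP_B/P̄_B) = (213/489.5)/(-16.8/54.40) ≈ -1.41.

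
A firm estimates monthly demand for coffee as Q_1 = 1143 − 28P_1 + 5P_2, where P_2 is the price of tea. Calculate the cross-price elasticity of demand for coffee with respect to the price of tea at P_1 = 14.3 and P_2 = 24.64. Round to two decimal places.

At P_1 = 14.3 and P_2 = 24.64: Q_1 = 865.8.
∂Q_1/∂P_2 = 5.
ε = (∂Q_1/∂P_2)(P_2/Q_1) = 5 × (24.64/865.8) ≈ 0.14.

0.14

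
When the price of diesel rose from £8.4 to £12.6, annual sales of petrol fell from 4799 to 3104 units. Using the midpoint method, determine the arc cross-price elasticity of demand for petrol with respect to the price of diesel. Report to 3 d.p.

ΔQ_A = 3104 − 4799 = -1695; ΔP_B = 12.6 − 8.4 = 4.2.
Midpoints: Q̄_A = 3951.5, P̄_B = 10.50.
ε = (ΔQ_A/Q̄_A)/(ΔP_B/P̄_B) = (-1695/3951.5)/(4.2/10.50) ≈ -1.072.
ε < 0: petrol and diesel are complements.

-1.072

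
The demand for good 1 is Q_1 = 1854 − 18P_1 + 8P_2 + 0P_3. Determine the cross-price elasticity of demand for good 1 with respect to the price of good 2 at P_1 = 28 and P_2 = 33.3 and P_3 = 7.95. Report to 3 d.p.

0.165

At P_1 = 28 and P_2 = 33.3 and P_3 = 7.95: Q_1 = 1616.4.
∂Q_1/∂P_2 = 8.
ε = (∂Q_1/∂P_2)(P_2/Q_1) = 8 × (33.3/1616.4) ≈ 0.165.
Since ε > 0, good 1 and good 2 are substitutes.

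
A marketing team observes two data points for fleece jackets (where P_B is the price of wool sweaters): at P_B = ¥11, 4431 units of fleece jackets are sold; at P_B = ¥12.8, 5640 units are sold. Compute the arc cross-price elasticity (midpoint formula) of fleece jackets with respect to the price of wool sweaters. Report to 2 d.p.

1.59

ΔQ_A = 5640 − 4431 = 1209; ΔP_B = 12.8 − 11 = 1.8.
Midpoints: Q̄_A = 5035.5, P̄_B = 11.90.
ε = (ΔQ_A/Q̄_A)/(ΔP_B/P̄_B) = (1209/5035.5)/(1.8/11.90) ≈ 1.59.
ε > 0: fleece jackets and wool sweaters are substitutes.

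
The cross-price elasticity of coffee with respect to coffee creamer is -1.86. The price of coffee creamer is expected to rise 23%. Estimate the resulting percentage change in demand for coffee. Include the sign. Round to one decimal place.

-42.8%

%ΔQ ≈ ε × %ΔP of coffee creamer = -1.86 × (23%) = -42.8%.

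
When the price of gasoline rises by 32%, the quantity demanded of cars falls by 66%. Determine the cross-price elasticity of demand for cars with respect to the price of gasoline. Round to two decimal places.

-2.06

ε = (%ΔQ of cars) / (%ΔP of gasoline) = (-66%) / (32%) ≈ -2.06.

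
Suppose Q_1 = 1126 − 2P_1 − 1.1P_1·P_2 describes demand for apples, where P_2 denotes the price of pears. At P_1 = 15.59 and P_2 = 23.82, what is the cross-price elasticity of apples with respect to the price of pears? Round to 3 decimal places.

At P_1 = 15.59 and P_2 = 23.82: Q_1 = 686.331.
∂Q_1/∂P_2 = -1.1P_1 = -1.1(15.59) = -17.1490.
ε = (∂Q_1/∂P_2)(P_2/Q_1) = -17.1490 × (23.82/686.331) ≈ -0.595.

-0.595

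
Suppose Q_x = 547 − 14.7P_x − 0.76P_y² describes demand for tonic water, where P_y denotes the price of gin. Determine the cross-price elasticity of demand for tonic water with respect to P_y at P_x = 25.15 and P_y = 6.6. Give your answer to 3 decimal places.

-0.459

At P_x = 25.15 and P_y = 6.6: Q_x = 144.189.
∂Q_x/∂P_y = -1.52P_y = -1.52(6.6) = -10.0320.
ε = (∂Q_x/∂P_y)(P_y/Q_x) = -10.0320 × (6.6/144.189) ≈ -0.459.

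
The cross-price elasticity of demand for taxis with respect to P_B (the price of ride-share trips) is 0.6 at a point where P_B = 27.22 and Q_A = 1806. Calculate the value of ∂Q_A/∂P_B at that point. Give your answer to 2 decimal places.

39.81

ε = (∂Q_A/∂P_B)·(P_B/Q_A) ⇒ ∂Q_A/∂P_B = ε·Q_A/P_B = 0.6 × 1806/27.22 ≈ 39.81.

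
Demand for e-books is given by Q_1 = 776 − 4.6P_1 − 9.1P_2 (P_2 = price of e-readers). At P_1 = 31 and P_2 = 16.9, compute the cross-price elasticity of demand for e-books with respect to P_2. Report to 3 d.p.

-0.321

At P_1 = 31 and P_2 = 16.9: Q_1 = 479.61.
∂Q_1/∂P_2 = -9.1.
ε = (∂Q_1/∂P_2)(P_2/Q_1) = -9.1 × (16.9/479.61) ≈ -0.321.
Since ε < 0, e-books and e-readers are complements.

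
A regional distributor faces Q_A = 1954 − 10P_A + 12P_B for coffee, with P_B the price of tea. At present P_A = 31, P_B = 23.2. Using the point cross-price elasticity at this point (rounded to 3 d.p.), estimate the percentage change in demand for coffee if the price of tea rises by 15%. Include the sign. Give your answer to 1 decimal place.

2.2%

At P_A = 31, P_B = 23.2: Q_A = 1922.4.
∂Q_A/∂P_B = 12.
ε = (∂Q_A/∂P_B)(P_B/Q_A) = 12.0000 × 23.2/1922.4 ≈ 0.145.
%ΔQ_A ≈ ε × %ΔP_B = 0.145 × (15%) = 2.2%.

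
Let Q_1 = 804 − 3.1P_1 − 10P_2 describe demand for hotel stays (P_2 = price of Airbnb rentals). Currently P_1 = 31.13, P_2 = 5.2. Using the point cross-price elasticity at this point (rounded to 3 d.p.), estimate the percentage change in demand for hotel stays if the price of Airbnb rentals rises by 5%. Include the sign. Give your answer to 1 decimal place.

-0.4%

At P_1 = 31.13, P_2 = 5.2: Q_1 = 655.497.
∂Q_1/∂P_2 = -10.
ε = (∂Q_1/∂P_2)(P_2/Q_1) = -10.0000 × 5.2/655.497 ≈ -0.079.
%ΔQ_1 ≈ ε × %ΔP_2 = -0.079 × (5%) = -0.4%.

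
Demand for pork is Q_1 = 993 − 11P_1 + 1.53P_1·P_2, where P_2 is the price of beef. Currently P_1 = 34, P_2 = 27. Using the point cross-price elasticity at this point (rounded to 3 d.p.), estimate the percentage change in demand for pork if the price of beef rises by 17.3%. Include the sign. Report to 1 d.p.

12.0%

At P_1 = 34, P_2 = 27: Q_1 = 2023.54.
∂Q_1/∂P_2 = 1.53P_1 = 52.0200.
ε = (∂Q_1/∂P_2)(P_2/Q_1) = 52.0200 × 27/2023.54 ≈ 0.694.
%ΔQ_1 ≈ ε × %ΔP_2 = 0.694 × (17.3%) = 12.0%.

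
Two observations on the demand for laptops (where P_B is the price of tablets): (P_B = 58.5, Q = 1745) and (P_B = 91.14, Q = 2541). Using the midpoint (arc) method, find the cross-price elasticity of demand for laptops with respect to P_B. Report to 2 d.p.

ΔQ_A = 2541 − 1745 = 796; ΔP_B = 91.14 − 58.5 = 32.64.
Midpoints: Q̄_A = 2143.0, P̄_B = 74.82.
ε = (ΔQ_A/Q̄_A)/(ΔP_B/P̄_B) = (796/2143.0)/(32.64/74.82) ≈ 0.85.
ε > 0: laptops and tablets are substitutes.

0.85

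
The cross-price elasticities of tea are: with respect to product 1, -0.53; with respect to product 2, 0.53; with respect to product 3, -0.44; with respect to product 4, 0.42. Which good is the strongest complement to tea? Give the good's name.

product 1

Complements have ε < 0. The most negative value is -0.53 (product 1).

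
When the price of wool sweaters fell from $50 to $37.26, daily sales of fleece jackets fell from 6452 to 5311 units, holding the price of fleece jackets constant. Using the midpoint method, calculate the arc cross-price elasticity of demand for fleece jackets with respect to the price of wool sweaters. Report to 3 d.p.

ΔQ_A = 5311 − 6452 = -1141; ΔP_B = 37.26 − 50 = -12.74.
Midpoints: Q̄_A = 5881.5, P̄_B = 43.63.
ε = (ΔQ_A/Q̄_A)/(ΔP_B/P̄_B) = (-1141/5881.5)/(-12.74/43.63) ≈ 0.664.
ε > 0: fleece jackets and wool sweaters are substitutes.

0.664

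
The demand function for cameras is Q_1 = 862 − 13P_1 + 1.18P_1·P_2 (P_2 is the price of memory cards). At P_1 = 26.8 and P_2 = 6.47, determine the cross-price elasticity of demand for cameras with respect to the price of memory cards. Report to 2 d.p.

0.28

At P_1 = 26.8 and P_2 = 6.47: Q_1 = 718.207.
∂Q_1/∂P_2 = 1.18P_1 = 1.18(26.8) = 31.6240.
ε = (∂Q_1/∂P_2)(P_2/Q_1) = 31.6240 × (6.47/718.207) ≈ 0.28.
ε > 0: substitutes.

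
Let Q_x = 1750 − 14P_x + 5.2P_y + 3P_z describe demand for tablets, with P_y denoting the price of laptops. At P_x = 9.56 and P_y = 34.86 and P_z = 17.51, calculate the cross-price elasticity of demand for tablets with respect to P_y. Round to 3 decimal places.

0.098

At P_x = 9.56 and P_y = 34.86 and P_z = 17.51: Q_x = 1849.962.
∂Q_x/∂P_y = 5.2.
ε = (∂Q_x/∂P_y)(P_y/Q_x) = 5.2 × (34.86/1849.962) ≈ 0.098.
Since ε > 0, tablets and laptops are substitutes.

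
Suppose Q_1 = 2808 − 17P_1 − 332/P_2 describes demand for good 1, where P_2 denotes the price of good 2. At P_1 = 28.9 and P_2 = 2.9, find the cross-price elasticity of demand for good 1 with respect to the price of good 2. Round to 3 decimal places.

At P_1 = 28.9 and P_2 = 2.9: Q_1 = 2202.217.
∂Q_1/∂P_2 = 332/P_2² = 39.4768.
ε = (∂Q_1/∂P_2)(P_2/Q_1) = 39.4768 × (2.9/2202.217) ≈ 0.052.

0.052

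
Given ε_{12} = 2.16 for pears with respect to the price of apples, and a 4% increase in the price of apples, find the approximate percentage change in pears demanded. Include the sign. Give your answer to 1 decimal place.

8.6%

%ΔQ ≈ ε × %ΔP of apples = 2.16 × (4%) = 8.6%.
Demand for pears rises by about 8.6%.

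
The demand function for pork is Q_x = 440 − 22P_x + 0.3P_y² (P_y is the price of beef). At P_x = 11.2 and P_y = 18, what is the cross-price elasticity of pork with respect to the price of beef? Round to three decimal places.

At P_x = 11.2 and P_y = 18: Q_x = 290.8.
∂Q_x/∂P_y = 0.6P_y = 0.6(18) = 10.8000.
ε = (∂Q_x/∂P_y)(P_y/Q_x) = 10.8000 × (18/290.8) ≈ 0.669.

0.669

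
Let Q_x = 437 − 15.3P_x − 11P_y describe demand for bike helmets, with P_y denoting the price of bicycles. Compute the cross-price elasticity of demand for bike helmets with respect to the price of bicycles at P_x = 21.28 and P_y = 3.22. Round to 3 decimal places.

-0.466

At P_x = 21.28 and P_y = 3.22: Q_x = 75.996.
∂Q_x/∂P_y = -11.
ε = (∂Q_x/∂P_y)(P_y/Q_x) = -11 × (3.22/75.996) ≈ -0.466.
Since ε < 0, bike helmets and bicycles are complements.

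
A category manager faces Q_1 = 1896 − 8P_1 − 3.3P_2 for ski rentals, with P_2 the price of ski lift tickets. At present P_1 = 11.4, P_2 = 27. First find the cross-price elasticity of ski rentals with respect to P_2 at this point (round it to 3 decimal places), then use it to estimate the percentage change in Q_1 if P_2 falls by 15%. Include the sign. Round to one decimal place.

0.8%

At P_1 = 11.4, P_2 = 27: Q_1 = 1715.7.
∂Q_1/∂P_2 = -3.3.
ε = (∂Q_1/∂P_2)(P_2/Q_1) = -3.3000 × 27/1715.7 ≈ -0.052.
%ΔQ_1 ≈ ε × %ΔP_2 = -0.052 × (-15%) = 0.8%.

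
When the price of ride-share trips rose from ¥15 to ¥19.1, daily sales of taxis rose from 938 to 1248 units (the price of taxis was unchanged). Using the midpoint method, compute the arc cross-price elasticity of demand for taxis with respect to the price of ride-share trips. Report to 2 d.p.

1.18

ΔQ_A = 1248 − 938 = 310; ΔP_B = 19.1 − 15 = 4.1.
Midpoints: Q̄_A = 1093.0, P̄_B = 17.05.
ε = (ΔQ_A/Q̄_A)/(ΔP_B/P̄_B) = (310/1093.0)/(4.1/17.05) ≈ 1.18.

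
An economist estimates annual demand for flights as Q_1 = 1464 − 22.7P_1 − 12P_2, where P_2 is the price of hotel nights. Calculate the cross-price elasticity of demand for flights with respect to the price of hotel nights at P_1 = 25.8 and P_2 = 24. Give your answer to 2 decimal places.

-0.49

At P_1 = 25.8 and P_2 = 24: Q_1 = 590.34.
∂Q_1/∂P_2 = -12.
ε = (∂Q_1/∂P_2)(P_2/Q_1) = -12 × (24/590.34) ≈ -0.49.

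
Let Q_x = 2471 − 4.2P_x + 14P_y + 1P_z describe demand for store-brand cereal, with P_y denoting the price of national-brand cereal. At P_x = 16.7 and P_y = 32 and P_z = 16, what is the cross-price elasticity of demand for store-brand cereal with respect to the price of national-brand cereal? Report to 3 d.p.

At P_x = 16.7 and P_y = 32 and P_z = 16: Q_x = 2864.86.
∂Q_x/∂P_y = 14.
ε = (∂Q_x/∂P_y)(P_y/Q_x) = 14 × (32/2864.86) ≈ 0.156.

0.156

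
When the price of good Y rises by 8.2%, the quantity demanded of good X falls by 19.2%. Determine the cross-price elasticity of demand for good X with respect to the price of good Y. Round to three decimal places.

-2.341

ε = (%ΔQ of good X) / (%ΔP of good Y) = (-19.2%) / (8.2%) ≈ -2.341.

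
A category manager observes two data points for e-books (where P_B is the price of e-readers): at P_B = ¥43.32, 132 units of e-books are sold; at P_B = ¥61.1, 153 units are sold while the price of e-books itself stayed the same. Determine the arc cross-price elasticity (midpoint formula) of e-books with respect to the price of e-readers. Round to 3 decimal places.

ΔQ_A = 153 − 132 = 21; ΔP_B = 61.1 − 43.32 = 17.78.
Midpoints: Q̄_A = 142.5, P̄_B = 52.21.
ε = (ΔQ_A/Q̄_A)/(ΔP_B/P̄_B) = (21/142.5)/(17.78/52.21) ≈ 0.433.

0.433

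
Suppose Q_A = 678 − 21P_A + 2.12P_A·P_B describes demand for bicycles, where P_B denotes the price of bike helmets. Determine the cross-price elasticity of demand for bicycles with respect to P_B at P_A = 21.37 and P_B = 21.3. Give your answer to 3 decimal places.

At P_A = 21.37 and P_B = 21.3: Q_A = 1194.214.
∂Q_A/∂P_B = 2.12P_A = 2.12(21.37) = 45.3044.
ε = (∂Q_A/∂P_B)(P_B/Q_A) = 45.3044 × (21.3/1194.214) ≈ 0.808.
ε > 0: substitutes.

0.808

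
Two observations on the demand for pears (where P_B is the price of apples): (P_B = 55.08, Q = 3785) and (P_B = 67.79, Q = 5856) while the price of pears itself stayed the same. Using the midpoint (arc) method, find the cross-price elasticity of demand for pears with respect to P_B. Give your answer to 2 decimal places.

ΔQ_A = 5856 − 3785 = 2071; ΔP_B = 67.79 − 55.08 = 12.71.
Midpoints: Q̄_A = 4820.5, P̄_B = 61.44.
ε = (ΔQ_A/Q̄_A)/(ΔP_B/P̄_B) = (2071/4820.5)/(12.71/61.44) ≈ 2.08.

2.08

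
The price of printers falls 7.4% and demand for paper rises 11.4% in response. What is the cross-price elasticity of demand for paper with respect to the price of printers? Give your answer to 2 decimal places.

-1.54

ε = (%ΔQ of paper) / (%ΔP of printers) = (11.4%) / (-7.4%) ≈ -1.54.
Negative cross-price elasticity: complements.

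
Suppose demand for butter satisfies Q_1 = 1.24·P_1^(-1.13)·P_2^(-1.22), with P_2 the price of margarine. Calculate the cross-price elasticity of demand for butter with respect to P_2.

-1.22

In a log-linear (constant-elasticity) demand function, the coefficient on the exponent of P_2 is the cross-price elasticity.
ε = -1.22. Negative, so butter and margarine are complements.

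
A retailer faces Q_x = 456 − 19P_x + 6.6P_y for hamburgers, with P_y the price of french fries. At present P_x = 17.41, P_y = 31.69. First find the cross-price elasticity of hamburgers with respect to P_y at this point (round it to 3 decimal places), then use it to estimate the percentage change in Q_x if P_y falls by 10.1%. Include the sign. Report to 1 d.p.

-6.3%

At P_x = 17.41, P_y = 31.69: Q_x = 334.364.
∂Q_x/∂P_y = 6.6.
ε = (∂Q_x/∂P_y)(P_y/Q_x) = 6.6000 × 31.69/334.364 ≈ 0.626.
%ΔQ_x ≈ ε × %ΔP_y = 0.626 × (-10.1%) = -6.3%.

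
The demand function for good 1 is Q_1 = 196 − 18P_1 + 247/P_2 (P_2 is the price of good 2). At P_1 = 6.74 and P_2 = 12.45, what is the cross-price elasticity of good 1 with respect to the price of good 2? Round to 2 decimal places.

At P_1 = 6.74 and P_2 = 12.45: Q_1 = 94.519.
∂Q_1/∂P_2 = −247/P_2² = -1.5935.
ε = (∂Q_1/∂P_2)(P_2/Q_1) = -1.5935 × (12.45/94.519) ≈ -0.21.

-0.21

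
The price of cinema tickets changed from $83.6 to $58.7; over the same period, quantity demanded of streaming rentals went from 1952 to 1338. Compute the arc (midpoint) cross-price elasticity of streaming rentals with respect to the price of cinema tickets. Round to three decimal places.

1.067

ΔQ_A = 1338 − 1952 = -614; ΔP_B = 58.7 − 83.6 = -24.9.
Midpoints: Q̄_A = 1645.0, P̄_B = 71.15.
ε = (ΔQ_A/Q̄_A)/(ΔP_B/P̄_B) = (-614/1645.0)/(-24.9/71.15) ≈ 1.067.
ε > 0: streaming rentals and cinema tickets are substitutes.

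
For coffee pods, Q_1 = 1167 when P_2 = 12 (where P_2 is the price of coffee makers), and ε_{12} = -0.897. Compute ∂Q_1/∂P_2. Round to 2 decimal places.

ε = (∂Q_1/∂P_2)·(P_2/Q_1) ⇒ ∂Q_1/∂P_2 = ε·Q_1/P_2 = -0.897 × 1167/12 ≈ -87.23.

-87.23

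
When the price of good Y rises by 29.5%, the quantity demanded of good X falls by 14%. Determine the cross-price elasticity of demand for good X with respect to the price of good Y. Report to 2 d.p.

ε = (%ΔQ of good X) / (%ΔP of good Y) = (-14%) / (29.5%) ≈ -0.47.
Negative cross-price elasticity: complements.

-0.47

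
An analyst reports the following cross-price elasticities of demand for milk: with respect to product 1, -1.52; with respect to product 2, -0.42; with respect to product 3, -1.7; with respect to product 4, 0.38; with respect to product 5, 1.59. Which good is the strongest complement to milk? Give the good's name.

Complements have ε < 0. The most negative value is -1.7 (product 3).

product 3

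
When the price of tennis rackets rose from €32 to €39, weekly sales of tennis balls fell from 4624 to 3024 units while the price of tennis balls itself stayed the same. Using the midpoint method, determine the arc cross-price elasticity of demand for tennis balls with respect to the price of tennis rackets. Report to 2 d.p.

-2.12

ΔQ_A = 3024 − 4624 = -1600; ΔP_B = 39 − 32 = 7.
Midpoints: Q̄_A = 3824.0, P̄_B = 35.50.
ε = (ΔQ_A/Q̄_A)/(ΔP_B/P̄_B) = (-1600/3824.0)/(7/35.50) ≈ -2.12.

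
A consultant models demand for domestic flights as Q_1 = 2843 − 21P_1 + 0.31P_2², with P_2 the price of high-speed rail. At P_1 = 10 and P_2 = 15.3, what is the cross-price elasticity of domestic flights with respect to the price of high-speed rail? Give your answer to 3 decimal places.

0.054

At P_1 = 10 and P_2 = 15.3: Q_1 = 2705.568.
∂Q_1/∂P_2 = 0.62P_2 = 0.62(15.3) = 9.4860.
ε = (∂Q_1/∂P_2)(P_2/Q_1) = 9.4860 × (15.3/2705.568) ≈ 0.054.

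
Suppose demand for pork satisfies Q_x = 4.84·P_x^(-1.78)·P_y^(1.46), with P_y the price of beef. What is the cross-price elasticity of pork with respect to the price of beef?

In a log-linear (constant-elasticity) demand function, the coefficient on the exponent of P_y is the cross-price elasticity.
ε = 1.46. Positive, so pork and beef are substitutes.

1.46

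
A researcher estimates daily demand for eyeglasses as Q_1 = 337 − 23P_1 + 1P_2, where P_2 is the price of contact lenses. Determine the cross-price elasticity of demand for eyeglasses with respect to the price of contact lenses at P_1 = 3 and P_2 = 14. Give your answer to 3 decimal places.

At P_1 = 3 and P_2 = 14: Q_1 = 282.
∂Q_1/∂P_2 = 1.
ε = (∂Q_1/∂P_2)(P_2/Q_1) = 1 × (14/282) ≈ 0.050.
Since ε > 0, eyeglasses and contact lenses are substitutes.

0.050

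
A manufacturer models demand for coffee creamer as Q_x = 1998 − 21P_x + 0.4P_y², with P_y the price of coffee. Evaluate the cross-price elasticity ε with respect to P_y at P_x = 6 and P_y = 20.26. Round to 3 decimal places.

0.161

At P_x = 6 and P_y = 20.26: Q_x = 2036.187.
∂Q_x/∂P_y = 0.8P_y = 0.8(20.26) = 16.2080.
ε = (∂Q_x/∂P_y)(P_y/Q_x) = 16.2080 × (20.26/2036.187) ≈ 0.161.
ε > 0: substitutes.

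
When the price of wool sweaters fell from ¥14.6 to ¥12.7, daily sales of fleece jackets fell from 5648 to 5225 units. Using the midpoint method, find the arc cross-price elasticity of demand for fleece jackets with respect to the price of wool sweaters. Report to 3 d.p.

ΔQ_A = 5225 − 5648 = -423; ΔP_B = 12.7 − 14.6 = -1.9.
Midpoints: Q̄_A = 5436.5, P̄_B = 13.65.
ε = (ΔQ_A/Q̄_A)/(ΔP_B/P̄_B) = (-423/5436.5)/(-1.9/13.65) ≈ 0.559.
ε > 0: fleece jackets and wool sweaters are substitutes.

0.559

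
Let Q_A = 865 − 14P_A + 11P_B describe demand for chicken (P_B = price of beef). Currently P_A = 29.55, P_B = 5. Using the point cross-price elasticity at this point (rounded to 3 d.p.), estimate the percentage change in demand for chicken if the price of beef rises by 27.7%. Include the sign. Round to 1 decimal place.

At P_A = 29.55, P_B = 5: Q_A = 506.3.
∂Q_A/∂P_B = 11.
ε = (∂Q_A/∂P_B)(P_B/Q_A) = 11.0000 × 5/506.3 ≈ 0.109.
%ΔQ_A ≈ ε × %ΔP_B = 0.109 × (27.7%) = 3.0%.

3.0%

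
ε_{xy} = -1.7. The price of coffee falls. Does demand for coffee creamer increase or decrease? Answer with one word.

ε < 0 and the price of coffee falls, so the quantity of coffee creamer moves in the opposite direction: it increases.

increase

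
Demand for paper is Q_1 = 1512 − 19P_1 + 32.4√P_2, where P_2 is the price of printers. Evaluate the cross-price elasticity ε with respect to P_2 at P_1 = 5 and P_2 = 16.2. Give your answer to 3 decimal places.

At P_1 = 5 and P_2 = 16.2: Q_1 = 1547.407.
∂Q_1/∂P_2 = 32.4/(2√P_2) = 32.4/(2√16.2) = 4.0249.
ε = (∂Q_1/∂P_2)(P_2/Q_1) = 4.0249 × (16.2/1547.407) ≈ 0.042.
ε > 0: substitutes.

0.042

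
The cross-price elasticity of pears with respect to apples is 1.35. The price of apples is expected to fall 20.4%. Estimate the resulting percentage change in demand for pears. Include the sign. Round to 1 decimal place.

-27.5%

%ΔQ ≈ ε × %ΔP of apples = 1.35 × (-20.4%) = -27.5%.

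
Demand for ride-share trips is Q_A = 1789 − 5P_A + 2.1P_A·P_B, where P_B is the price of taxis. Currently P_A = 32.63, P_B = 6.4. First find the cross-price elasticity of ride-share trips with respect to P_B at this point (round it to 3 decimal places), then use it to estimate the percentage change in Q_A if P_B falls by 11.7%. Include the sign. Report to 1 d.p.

-2.5%

At P_A = 32.63, P_B = 6.4: Q_A = 2064.397.
∂Q_A/∂P_B = 2.1P_A = 68.5230.
ε = (∂Q_A/∂P_B)(P_B/Q_A) = 68.5230 × 6.4/2064.397 ≈ 0.212.
%ΔQ_A ≈ ε × %ΔP_B = 0.212 × (-11.7%) = -2.5%.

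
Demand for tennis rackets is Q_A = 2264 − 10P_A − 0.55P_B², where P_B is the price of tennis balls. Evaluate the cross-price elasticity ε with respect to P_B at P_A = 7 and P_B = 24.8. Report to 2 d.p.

At P_A = 7 and P_B = 24.8: Q_A = 1855.728.
∂Q_A/∂P_B = -1.1P_B = -1.1(24.8) = -27.2800.
ε = (∂Q_A/∂P_B)(P_B/Q_A) = -27.2800 × (24.8/1855.728) ≈ -0.36.

-0.36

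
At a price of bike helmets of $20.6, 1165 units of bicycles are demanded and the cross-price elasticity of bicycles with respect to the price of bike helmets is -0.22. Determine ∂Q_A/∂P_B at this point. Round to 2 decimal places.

ε = (∂Q_A/∂P_B)·(P_B/Q_A) ⇒ ∂Q_A/∂P_B = ε·Q_A/P_B = -0.22 × 1165/20.6 ≈ -12.44.

-12.44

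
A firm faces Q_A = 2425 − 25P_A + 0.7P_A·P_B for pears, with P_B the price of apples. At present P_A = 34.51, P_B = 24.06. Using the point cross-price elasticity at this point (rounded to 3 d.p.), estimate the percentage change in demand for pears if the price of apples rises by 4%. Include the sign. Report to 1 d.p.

At P_A = 34.51, P_B = 24.06: Q_A = 2143.467.
∂Q_A/∂P_B = 0.7P_A = 24.1570.
ε = (∂Q_A/∂P_B)(P_B/Q_A) = 24.1570 × 24.06/2143.467 ≈ 0.271.
%ΔQ_A ≈ ε × %ΔP_B = 0.271 × (4%) = 1.1%.

1.1%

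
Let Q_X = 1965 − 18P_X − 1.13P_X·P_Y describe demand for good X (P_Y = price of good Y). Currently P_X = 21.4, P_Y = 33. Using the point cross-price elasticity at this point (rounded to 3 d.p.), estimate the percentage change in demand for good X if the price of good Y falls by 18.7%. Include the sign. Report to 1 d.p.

At P_X = 21.4, P_Y = 33: Q_X = 781.794.
∂Q_X/∂P_Y = -1.13P_X = -24.1820.
ε = (∂Q_X/∂P_Y)(P_Y/Q_X) = -24.1820 × 33/781.794 ≈ -1.021.
%ΔQ_X ≈ ε × %ΔP_Y = -1.021 × (-18.7%) = 19.1%.

19.1%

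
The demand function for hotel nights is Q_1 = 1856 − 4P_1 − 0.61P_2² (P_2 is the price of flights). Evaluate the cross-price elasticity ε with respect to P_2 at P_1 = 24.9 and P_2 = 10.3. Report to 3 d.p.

-0.077

At P_1 = 24.9 and P_2 = 10.3: Q_1 = 1691.685.
∂Q_1/∂P_2 = -1.22P_2 = -1.22(10.3) = -12.5660.
ε = (∂Q_1/∂P_2)(P_2/Q_1) = -12.5660 × (10.3/1691.685) ≈ -0.077.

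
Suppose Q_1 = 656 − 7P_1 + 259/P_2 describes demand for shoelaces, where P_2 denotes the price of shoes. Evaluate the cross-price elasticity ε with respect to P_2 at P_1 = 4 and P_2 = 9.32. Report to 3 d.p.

At P_1 = 4 and P_2 = 9.32: Q_1 = 655.790.
∂Q_1/∂P_2 = −259/P_2² = -2.9817.
ε = (∂Q_1/∂P_2)(P_2/Q_1) = -2.9817 × (9.32/655.790) ≈ -0.042.
ε < 0: complements.

-0.042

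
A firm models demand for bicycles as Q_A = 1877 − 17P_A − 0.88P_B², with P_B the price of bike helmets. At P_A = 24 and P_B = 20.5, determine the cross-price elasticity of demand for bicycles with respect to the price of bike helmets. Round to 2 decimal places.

-0.67

At P_A = 24 and P_B = 20.5: Q_A = 1099.18.
∂Q_A/∂P_B = -1.76P_B = -1.76(20.5) = -36.0800.
ε = (∂Q_A/∂P_B)(P_B/Q_A) = -36.0800 × (20.5/1099.18) ≈ -0.67.
ε < 0: complements.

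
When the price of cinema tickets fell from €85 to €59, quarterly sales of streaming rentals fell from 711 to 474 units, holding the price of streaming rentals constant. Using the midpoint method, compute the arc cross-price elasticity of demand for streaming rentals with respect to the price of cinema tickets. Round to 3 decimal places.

1.108

ΔQ_A = 474 − 711 = -237; ΔP_B = 59 − 85 = -26.
Midpoints: Q̄_A = 592.5, P̄_B = 72.00.
ε = (ΔQ_A/Q̄_A)/(ΔP_B/P̄_B) = (-237/592.5)/(-26/72.00) ≈ 1.108.
ε > 0: streaming rentals and cinema tickets are substitutes.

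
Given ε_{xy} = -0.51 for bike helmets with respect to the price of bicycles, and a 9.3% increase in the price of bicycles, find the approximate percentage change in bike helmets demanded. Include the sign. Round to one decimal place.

%ΔQ ≈ ε × %ΔP of bicycles = -0.51 × (9.3%) = -4.7%.

-4.7%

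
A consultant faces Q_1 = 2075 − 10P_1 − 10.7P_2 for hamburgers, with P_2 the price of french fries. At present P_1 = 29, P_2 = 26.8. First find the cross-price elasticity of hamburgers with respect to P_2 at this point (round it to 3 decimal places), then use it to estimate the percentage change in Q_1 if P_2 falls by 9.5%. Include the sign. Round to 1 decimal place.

1.8%

At P_1 = 29, P_2 = 26.8: Q_1 = 1498.24.
∂Q_1/∂P_2 = -10.7.
ε = (∂Q_1/∂P_2)(P_2/Q_1) = -10.7000 × 26.8/1498.24 ≈ -0.191.
%ΔQ_1 ≈ ε × %ΔP_2 = -0.191 × (-9.5%) = 1.8%.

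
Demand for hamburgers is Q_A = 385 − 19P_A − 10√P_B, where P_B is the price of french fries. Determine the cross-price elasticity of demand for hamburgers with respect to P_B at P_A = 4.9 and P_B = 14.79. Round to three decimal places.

-0.076

At P_A = 4.9 and P_B = 14.79: Q_A = 253.442.
∂Q_A/∂P_B = -10/(2√P_B) = -10/(2√14.79) = -1.3001.
ε = (∂Q_A/∂P_B)(P_B/Q_A) = -1.3001 × (14.79/253.442) ≈ -0.076.
ε < 0: complements.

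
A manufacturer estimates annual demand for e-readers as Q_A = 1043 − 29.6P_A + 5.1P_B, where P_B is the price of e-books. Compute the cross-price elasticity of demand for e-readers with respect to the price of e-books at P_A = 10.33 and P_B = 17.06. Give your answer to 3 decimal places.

0.106

At P_A = 10.33 and P_B = 17.06: Q_A = 824.238.
∂Q_A/∂P_B = 5.1.
ε = (∂Q_A/∂P_B)(P_B/Q_A) = 5.1 × (17.06/824.238) ≈ 0.106.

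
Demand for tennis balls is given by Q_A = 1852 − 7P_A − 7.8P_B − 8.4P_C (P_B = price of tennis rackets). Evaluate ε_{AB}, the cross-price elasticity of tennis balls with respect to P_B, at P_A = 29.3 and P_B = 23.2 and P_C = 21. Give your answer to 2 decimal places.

At P_A = 29.3 and P_B = 23.2 and P_C = 21: Q_A = 1289.54.
∂Q_A/∂P_B = -7.8.
ε = (∂Q_A/∂P_B)(P_B/Q_A) = -7.8 × (23.2/1289.54) ≈ -0.14.
Since ε < 0, tennis balls and tennis rackets are complements.

-0.14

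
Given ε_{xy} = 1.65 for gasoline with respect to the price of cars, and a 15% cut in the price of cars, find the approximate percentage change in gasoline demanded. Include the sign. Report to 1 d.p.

-24.8%

%ΔQ ≈ ε × %ΔP of cars = 1.65 × (-15%) = -24.8%.
Demand for gasoline falls by about 24.8%.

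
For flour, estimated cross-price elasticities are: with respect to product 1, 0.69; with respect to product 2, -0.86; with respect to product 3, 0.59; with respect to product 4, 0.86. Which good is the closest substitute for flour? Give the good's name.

product 4

Substitutes have ε > 0. Among the positive values, 0.86 (product 4) is largest.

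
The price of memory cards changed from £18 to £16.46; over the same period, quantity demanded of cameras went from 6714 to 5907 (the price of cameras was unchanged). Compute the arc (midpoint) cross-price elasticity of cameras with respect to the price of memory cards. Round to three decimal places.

1.431

ΔQ_A = 5907 − 6714 = -807; ΔP_B = 16.46 − 18 = -1.54.
Midpoints: Q̄_A = 6310.5, P̄_B = 17.23.
ε = (ΔQ_A/Q̄_A)/(ΔP_B/P̄_B) = (-807/6310.5)/(-1.54/17.23) ≈ 1.431.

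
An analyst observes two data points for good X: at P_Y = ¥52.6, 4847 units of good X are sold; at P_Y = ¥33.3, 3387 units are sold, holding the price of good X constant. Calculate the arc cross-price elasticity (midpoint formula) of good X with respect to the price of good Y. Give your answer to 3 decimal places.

ΔQ_X = 3387 − 4847 = -1460; ΔP_Y = 33.3 − 52.6 = -19.3.
Midpoints: Q̄_X = 4117.0, P̄_Y = 42.95.
ε = (ΔQ_X/Q̄_X)/(ΔP_Y/P̄_Y) = (-1460/4117.0)/(-19.3/42.95) ≈ 0.789.
ε > 0: good X and good Y are substitutes.

0.789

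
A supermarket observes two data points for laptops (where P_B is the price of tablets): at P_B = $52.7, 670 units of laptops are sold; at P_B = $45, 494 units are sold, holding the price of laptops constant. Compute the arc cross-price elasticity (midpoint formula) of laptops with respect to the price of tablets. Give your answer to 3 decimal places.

1.919

ΔQ_A = 494 − 670 = -176; ΔP_B = 45 − 52.7 = -7.7.
Midpoints: Q̄_A = 582.0, P̄_B = 48.85.
ε = (ΔQ_A/Q̄_A)/(ΔP_B/P̄_B) = (-176/582.0)/(-7.7/48.85) ≈ 1.919.
ε > 0: laptops and tablets are substitutes.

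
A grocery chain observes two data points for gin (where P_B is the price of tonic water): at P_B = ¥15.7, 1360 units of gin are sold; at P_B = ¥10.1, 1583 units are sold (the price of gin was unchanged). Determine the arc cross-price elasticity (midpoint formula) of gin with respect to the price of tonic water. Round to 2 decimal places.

ΔQ_A = 1583 − 1360 = 223; ΔP_B = 10.1 − 15.7 = -5.6.
Midpoints: Q̄_A = 1471.5, P̄_B = 12.90.
ε = (ΔQ_A/Q̄_A)/(ΔP_B/P̄_B) = (223/1471.5)/(-5.6/12.90) ≈ -0.35.

-0.35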